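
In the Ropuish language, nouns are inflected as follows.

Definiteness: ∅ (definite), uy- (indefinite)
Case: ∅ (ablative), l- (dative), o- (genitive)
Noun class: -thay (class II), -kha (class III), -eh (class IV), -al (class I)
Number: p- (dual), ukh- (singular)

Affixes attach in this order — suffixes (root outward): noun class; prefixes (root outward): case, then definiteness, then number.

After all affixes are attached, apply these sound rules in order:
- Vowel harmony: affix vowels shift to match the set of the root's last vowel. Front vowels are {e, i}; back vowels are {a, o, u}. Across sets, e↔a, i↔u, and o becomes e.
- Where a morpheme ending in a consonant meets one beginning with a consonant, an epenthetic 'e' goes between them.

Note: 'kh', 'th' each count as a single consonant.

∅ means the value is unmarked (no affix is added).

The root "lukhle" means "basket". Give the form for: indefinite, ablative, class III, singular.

case = ablative: zero marking, form stays lukhle.
Attach definiteness indefinite uy- → uylukhle.
Attach noun class class III -kha → uylukhlekha.
Attach number singular ukh- → ukhuylukhlekha.
Apply vowel harmony: ukhuylukhlekha → ikhiylukhlekhe.
Apply epenthesis: ikhiylukhlekhe → ikhiyelukhlekhe.

ikhiyelukhlekhe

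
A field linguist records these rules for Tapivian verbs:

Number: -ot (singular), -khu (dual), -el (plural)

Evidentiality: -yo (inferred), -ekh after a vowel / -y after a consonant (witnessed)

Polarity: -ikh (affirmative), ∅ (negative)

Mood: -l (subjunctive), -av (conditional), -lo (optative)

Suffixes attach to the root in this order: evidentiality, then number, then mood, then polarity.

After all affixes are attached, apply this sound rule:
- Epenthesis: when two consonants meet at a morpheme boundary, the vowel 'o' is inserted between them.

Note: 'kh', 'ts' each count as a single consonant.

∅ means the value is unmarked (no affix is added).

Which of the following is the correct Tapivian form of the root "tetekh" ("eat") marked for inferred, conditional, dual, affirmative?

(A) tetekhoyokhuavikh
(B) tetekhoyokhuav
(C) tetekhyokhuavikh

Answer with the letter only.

A

Attach evidentiality inferred -yo → tetekhyo.
Attach number dual -khu → tetekhyokhu.
Attach mood conditional -av → tetekhyokhuav.
Attach polarity affirmative -ikh → tetekhyokhuavikh.
Apply epenthesis: tetekhyokhuavikh → tetekhoyokhuavikh.
So the correct form is tetekhoyokhuavikh, option (A).
(C) tetekhyokhuavikh is wrong: it fails to apply the sound rule(s).
(B) tetekhoyokhuav is wrong: it uses negative instead of affirmative for polarity.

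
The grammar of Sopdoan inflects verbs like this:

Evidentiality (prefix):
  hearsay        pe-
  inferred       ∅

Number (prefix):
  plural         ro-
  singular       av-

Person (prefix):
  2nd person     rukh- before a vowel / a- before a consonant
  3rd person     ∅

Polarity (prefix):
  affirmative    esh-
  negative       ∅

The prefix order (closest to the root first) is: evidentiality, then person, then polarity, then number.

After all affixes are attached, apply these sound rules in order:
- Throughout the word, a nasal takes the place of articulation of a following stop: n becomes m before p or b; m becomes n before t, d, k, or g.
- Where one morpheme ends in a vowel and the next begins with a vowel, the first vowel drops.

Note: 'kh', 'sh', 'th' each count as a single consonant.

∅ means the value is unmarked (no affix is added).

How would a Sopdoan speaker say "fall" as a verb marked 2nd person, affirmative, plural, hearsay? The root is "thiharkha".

Attach evidentiality hearsay pe- → pethiharkha.
Attach person 2nd person a- (before consonant 'p') → apethiharkha.
Attach polarity affirmative esh- → eshapethiharkha.
Attach number plural ro- → roeshapethiharkha.
Nasal assimilation: no change.
Apply vowel deletion: roeshapethiharkha → reshapethiharkha.

reshapethiharkha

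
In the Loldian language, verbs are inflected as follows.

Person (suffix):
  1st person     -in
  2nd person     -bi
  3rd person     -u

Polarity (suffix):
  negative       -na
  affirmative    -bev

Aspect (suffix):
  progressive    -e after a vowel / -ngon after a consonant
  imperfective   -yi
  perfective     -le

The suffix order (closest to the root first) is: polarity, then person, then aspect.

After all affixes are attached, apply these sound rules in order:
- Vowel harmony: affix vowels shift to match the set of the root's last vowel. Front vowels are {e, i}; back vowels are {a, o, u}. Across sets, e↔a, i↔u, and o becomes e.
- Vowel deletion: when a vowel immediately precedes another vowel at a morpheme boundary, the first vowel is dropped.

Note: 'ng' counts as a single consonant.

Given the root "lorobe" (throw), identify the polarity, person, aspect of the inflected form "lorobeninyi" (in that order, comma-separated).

Segment: lorobe-na-in-yi.
polarity: -na → negative.
person: -in → 1st person.
aspect: -yi → imperfective.

negative, 1st person, imperfective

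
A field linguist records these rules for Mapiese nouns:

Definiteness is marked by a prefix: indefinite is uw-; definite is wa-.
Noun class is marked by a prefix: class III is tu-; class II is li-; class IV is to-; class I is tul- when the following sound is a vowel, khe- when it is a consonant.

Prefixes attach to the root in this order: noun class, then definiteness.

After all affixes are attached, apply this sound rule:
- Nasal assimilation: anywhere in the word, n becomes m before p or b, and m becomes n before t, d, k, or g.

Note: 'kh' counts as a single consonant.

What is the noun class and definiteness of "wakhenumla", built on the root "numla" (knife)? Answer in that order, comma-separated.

Segment: wa-khe-numla.
noun class: tul/khe- → class I.
definiteness: wa- → definite.

class I, definite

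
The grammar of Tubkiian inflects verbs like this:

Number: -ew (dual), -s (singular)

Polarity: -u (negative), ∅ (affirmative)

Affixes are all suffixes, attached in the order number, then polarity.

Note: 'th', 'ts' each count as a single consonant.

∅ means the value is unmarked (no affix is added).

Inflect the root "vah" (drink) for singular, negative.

Attach number singular -s → vahs.
Attach polarity negative -u → vahsu.

vahsu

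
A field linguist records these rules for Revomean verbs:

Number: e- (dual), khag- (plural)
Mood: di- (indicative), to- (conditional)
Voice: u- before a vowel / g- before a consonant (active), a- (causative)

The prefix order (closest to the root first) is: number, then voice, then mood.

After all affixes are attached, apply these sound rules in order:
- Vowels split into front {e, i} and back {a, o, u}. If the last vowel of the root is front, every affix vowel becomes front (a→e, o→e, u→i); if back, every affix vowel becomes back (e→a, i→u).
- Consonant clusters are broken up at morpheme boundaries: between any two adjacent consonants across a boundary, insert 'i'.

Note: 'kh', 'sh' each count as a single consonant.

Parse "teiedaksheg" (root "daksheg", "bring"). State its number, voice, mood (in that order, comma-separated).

Segment: to-u-e-daksheg.
number: e- → dual.
voice: u/g- → active.
mood: to- → conditional.

dual, active, conditional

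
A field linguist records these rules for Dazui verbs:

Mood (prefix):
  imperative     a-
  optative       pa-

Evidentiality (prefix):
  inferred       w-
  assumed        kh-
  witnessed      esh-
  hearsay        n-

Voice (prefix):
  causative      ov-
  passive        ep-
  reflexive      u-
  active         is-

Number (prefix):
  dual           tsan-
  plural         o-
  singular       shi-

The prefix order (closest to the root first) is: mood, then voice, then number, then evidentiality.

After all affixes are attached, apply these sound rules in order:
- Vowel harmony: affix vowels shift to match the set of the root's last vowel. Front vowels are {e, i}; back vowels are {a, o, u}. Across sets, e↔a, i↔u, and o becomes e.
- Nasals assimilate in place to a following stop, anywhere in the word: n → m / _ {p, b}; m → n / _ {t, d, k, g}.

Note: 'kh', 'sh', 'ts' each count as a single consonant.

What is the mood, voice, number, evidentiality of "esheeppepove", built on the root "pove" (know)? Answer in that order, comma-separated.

Segment: esh-o-ep-pa-pove.
mood: pa- → optative.
voice: ep- → passive.
number: o- → plural.
evidentiality: esh- → witnessed.

optative, passive, plural, witnessed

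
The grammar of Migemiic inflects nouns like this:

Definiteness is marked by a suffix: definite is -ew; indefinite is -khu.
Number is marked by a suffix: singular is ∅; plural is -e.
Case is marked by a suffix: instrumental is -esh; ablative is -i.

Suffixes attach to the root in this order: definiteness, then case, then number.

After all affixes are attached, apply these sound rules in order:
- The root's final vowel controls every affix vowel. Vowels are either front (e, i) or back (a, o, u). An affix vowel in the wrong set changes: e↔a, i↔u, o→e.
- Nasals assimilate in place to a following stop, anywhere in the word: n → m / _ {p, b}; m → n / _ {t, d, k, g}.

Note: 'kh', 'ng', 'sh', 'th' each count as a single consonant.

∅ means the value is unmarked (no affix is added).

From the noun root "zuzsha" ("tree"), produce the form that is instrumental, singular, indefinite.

zuzshakhuash

Attach definiteness indefinite -khu → zuzshakhu.
Attach case instrumental -esh → zuzshakhuesh.
number = singular: zero marking, form stays zuzshakhuesh.
Apply vowel harmony: zuzshakhuesh → zuzshakhuash.
Nasal assimilation: no change.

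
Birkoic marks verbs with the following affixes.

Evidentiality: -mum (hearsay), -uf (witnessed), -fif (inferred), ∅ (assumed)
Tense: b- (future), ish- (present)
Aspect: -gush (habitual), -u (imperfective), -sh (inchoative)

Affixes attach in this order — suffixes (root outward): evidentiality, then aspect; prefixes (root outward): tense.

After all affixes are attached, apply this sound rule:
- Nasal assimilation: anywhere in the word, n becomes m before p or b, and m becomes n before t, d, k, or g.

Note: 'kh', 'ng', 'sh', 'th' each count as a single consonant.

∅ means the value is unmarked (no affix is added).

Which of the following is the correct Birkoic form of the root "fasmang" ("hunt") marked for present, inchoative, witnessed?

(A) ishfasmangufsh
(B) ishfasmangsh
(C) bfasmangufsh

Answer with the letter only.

A

Attach evidentiality witnessed -uf → fasmanguf.
Attach aspect inchoative -sh → fasmangufsh.
Attach tense present ish- → ishfasmangufsh.
Nasal assimilation: no change.
So the correct form is ishfasmangufsh, option (A).
(C) bfasmangufsh is wrong: it uses future instead of present for tense.
(B) ishfasmangsh is wrong: it uses assumed instead of witnessed for evidentiality.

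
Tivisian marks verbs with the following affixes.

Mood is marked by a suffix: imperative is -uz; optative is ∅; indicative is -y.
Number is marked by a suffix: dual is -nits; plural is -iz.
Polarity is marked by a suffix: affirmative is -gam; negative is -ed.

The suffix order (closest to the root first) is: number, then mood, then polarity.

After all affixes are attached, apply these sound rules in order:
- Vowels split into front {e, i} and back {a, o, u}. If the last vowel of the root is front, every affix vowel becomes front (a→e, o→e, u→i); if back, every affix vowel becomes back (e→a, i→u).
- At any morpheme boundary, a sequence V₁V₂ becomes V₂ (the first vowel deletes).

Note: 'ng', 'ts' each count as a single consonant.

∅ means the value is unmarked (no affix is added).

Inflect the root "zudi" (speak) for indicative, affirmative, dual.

zudinitsygem

Attach number dual -nits → zudinits.
Attach mood indicative -y → zudinitsy.
Attach polarity affirmative -gam → zudinitsygam.
Apply vowel harmony: zudinitsygam → zudinitsygem.
Vowel deletion: no change.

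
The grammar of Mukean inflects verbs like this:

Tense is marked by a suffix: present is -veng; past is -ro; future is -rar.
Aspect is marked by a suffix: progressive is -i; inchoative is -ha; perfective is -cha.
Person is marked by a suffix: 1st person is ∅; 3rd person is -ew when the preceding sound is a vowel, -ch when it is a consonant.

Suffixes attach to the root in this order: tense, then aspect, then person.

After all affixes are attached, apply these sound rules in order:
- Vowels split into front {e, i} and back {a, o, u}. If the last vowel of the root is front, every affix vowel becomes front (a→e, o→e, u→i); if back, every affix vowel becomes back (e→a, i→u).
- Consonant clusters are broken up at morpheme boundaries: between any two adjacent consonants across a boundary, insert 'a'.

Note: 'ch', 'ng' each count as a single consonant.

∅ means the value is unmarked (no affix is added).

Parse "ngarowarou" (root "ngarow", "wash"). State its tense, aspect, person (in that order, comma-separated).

past, progressive, 1st person

Segment: ngarow-ro-i.
tense: -ro → past.
aspect: -i → progressive.
person: ∅ → 1st person.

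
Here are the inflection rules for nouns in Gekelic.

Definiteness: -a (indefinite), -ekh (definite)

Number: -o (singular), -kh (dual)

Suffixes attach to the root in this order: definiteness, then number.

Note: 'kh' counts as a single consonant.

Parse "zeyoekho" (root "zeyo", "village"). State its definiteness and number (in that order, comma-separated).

Segment: zeyo-ekh-o.
definiteness: -ekh → definite.
number: -o → singular.

definite, singular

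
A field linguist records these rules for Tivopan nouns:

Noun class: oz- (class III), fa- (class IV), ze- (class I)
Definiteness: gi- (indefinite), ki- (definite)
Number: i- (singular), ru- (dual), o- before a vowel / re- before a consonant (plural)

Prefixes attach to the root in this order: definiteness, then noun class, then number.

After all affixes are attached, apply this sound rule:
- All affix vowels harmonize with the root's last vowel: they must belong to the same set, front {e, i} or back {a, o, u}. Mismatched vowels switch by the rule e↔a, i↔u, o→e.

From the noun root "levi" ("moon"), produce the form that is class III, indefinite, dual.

Attach definiteness indefinite gi- → gilevi.
Attach noun class class III oz- → ozgilevi.
Attach number dual ru- → ruozgilevi.
Apply vowel harmony: ruozgilevi → riezgilevi.

riezgilevi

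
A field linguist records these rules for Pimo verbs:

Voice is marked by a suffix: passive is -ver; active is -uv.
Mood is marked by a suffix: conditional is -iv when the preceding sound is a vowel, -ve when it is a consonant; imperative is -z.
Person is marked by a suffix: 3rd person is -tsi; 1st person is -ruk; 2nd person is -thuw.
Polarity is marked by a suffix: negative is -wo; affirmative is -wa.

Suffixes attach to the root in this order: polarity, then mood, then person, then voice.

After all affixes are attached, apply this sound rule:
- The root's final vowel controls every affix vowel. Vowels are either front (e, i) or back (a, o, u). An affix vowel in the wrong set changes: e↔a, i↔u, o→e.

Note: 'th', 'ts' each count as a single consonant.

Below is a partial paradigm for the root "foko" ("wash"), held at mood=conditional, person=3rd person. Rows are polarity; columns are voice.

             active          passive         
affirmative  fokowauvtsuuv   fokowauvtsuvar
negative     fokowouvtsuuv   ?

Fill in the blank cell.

Attach polarity negative -wo → fokowo.
Attach mood conditional -iv (after vowel 'o') → fokowoiv.
Attach person 3rd person -tsi → fokowoivtsi.
Attach voice passive -ver → fokowoivtsiver.
Apply vowel harmony: fokowoivtsiver → fokowouvtsuvar.

fokowouvtsuvar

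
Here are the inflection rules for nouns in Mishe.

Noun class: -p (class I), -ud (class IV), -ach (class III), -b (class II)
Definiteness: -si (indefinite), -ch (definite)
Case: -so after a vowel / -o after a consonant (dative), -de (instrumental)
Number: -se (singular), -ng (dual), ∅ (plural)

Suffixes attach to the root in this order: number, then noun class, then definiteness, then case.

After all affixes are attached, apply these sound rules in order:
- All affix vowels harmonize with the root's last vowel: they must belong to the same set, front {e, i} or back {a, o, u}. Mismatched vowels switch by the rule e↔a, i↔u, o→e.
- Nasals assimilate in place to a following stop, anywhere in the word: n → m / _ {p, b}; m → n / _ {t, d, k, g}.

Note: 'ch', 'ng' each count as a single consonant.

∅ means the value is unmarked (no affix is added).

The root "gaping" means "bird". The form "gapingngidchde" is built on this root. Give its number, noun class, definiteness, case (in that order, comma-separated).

Segment: gaping-ng-ud-ch-de.
number: -ng → dual.
noun class: -ud → class IV.
definiteness: -ch → definite.
case: -de → instrumental.

dual, class IV, definite, instrumental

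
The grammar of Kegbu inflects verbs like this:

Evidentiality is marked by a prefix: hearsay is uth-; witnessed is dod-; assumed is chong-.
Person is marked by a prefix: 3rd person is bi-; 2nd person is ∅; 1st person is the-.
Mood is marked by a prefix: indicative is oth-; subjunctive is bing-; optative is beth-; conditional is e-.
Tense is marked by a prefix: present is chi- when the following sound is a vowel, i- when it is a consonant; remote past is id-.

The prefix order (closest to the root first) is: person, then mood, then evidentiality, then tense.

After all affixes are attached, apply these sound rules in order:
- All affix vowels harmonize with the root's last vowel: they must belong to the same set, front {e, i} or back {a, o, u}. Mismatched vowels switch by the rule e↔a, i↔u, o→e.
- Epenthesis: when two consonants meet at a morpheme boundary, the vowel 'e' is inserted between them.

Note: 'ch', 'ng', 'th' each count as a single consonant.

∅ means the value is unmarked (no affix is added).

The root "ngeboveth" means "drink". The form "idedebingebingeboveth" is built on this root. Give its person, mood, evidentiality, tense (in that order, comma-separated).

Segment: i-dod-bing-bi-ngeboveth.
person: bi- → 3rd person.
mood: bing- → subjunctive.
evidentiality: dod- → witnessed.
tense: chi/i- → present.

3rd person, subjunctive, witnessed, present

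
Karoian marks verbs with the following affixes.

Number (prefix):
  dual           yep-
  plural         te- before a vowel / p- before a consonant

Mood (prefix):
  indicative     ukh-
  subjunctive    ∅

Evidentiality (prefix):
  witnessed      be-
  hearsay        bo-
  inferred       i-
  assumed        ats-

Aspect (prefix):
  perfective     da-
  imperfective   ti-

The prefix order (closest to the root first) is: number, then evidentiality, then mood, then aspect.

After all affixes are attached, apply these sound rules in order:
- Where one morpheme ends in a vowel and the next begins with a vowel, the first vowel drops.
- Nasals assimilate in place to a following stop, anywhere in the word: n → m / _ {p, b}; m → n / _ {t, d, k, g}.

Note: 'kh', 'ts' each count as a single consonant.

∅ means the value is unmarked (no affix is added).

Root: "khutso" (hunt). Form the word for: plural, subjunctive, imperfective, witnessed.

Attach number plural p- (before consonant 'kh') → pkhutso.
Attach evidentiality witnessed be- → bepkhutso.
mood = subjunctive: zero marking, form stays bepkhutso.
Attach aspect imperfective ti- → tibepkhutso.
Vowel deletion: no change.
Nasal assimilation: no change.

tibepkhutso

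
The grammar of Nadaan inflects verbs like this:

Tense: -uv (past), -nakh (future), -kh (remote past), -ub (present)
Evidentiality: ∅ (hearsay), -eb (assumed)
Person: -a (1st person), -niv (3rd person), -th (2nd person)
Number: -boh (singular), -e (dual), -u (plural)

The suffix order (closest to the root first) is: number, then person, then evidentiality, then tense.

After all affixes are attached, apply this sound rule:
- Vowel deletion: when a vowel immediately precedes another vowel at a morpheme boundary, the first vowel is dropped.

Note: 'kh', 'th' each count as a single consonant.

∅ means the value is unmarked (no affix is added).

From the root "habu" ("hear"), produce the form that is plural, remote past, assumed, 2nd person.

Attach number plural -u → habuu.
Attach person 2nd person -th → habuuth.
Attach evidentiality assumed -eb → habuutheb.
Attach tense remote past -kh → habuuthebkh.
Apply vowel deletion: habuuthebkh → habuthebkh.

habuthebkh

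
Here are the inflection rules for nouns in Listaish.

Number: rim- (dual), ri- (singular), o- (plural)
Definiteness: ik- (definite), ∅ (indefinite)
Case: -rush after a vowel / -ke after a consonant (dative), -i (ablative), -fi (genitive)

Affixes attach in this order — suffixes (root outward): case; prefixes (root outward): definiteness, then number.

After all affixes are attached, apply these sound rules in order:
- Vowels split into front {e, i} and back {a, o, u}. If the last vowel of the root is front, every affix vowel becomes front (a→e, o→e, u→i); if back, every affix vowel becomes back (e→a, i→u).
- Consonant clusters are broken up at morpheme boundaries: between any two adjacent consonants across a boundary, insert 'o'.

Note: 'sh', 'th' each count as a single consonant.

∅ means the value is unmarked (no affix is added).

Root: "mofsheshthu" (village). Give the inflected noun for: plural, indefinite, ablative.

omofsheshthuu

definiteness = indefinite: zero marking, form stays mofsheshthu.
Attach number plural o- → omofsheshthu.
Attach case ablative -i → omofsheshthui.
Apply vowel harmony: omofsheshthui → omofsheshthuu.
Epenthesis: no change.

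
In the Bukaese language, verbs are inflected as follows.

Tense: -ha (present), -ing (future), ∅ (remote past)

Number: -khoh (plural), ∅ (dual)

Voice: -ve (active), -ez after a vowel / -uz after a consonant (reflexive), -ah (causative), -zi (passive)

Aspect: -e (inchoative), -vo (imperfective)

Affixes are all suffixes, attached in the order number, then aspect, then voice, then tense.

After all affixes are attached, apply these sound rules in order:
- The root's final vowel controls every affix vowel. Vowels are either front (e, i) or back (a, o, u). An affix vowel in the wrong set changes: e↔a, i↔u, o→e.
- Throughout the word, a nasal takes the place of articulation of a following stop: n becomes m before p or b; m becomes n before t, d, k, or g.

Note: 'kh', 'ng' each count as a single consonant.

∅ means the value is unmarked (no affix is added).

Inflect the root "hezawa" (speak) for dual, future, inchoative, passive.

hezawaazuung

number = dual: zero marking, form stays hezawa.
Attach aspect inchoative -e → hezawae.
Attach voice passive -zi → hezawaezi.
Attach tense future -ing → hezawaeziing.
Apply vowel harmony: hezawaeziing → hezawaazuung.
Nasal assimilation: no change.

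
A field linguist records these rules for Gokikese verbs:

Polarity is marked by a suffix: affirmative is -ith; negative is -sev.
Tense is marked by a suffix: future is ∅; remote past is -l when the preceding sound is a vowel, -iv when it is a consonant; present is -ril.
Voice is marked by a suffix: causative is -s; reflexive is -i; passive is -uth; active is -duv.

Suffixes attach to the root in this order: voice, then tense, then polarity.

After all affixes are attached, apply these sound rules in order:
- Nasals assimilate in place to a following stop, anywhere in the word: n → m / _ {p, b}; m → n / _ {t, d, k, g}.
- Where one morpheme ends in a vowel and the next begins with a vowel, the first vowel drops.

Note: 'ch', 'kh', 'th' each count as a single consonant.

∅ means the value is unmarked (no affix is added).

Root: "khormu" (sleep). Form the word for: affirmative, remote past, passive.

Attach voice passive -uth → khormuuth.
Attach tense remote past -iv (after consonant 'th') → khormuuthiv.
Attach polarity affirmative -ith → khormuuthivith.
Nasal assimilation: no change.
Apply vowel deletion: khormuuthivith → khormuthivith.

khormuthivith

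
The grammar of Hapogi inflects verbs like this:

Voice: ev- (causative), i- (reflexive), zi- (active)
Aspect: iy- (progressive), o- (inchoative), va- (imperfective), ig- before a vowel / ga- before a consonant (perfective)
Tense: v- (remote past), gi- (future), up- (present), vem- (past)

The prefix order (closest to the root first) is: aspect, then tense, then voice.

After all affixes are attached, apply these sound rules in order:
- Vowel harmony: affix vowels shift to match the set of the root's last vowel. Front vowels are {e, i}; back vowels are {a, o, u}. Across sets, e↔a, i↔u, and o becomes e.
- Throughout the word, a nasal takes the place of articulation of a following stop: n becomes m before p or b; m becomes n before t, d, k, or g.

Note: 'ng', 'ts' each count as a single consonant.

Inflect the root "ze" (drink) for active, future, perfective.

Attach aspect perfective ga- (before consonant 'z') → gaze.
Attach tense future gi- → gigaze.
Attach voice active zi- → zigigaze.
Apply vowel harmony: zigigaze → zigigeze.
Nasal assimilation: no change.

zigigeze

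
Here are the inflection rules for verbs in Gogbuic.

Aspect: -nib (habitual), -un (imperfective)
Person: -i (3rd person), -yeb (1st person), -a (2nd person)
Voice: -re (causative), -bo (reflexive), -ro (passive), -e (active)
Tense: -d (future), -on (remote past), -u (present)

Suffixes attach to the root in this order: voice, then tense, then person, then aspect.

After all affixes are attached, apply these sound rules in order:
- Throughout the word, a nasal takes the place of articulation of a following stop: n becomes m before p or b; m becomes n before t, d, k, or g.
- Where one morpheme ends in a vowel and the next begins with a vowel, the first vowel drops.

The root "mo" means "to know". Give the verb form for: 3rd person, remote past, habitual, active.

moninib

Attach voice active -e → moe.
Attach tense remote past -on → moeon.
Attach person 3rd person -i → moeoni.
Attach aspect habitual -nib → moeoninib.
Nasal assimilation: no change.
Apply vowel deletion: moeoninib → moninib.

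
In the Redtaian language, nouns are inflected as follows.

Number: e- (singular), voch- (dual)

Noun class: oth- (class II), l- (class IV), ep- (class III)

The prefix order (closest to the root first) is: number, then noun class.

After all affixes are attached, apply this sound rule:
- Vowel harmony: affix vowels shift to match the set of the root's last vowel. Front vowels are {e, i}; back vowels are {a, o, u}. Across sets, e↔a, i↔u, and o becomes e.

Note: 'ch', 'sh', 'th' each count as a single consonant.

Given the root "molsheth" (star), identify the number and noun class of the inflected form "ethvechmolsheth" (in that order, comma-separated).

Segment: oth-voch-molsheth.
number: voch- → dual.
noun class: oth- → class II.

dual, class II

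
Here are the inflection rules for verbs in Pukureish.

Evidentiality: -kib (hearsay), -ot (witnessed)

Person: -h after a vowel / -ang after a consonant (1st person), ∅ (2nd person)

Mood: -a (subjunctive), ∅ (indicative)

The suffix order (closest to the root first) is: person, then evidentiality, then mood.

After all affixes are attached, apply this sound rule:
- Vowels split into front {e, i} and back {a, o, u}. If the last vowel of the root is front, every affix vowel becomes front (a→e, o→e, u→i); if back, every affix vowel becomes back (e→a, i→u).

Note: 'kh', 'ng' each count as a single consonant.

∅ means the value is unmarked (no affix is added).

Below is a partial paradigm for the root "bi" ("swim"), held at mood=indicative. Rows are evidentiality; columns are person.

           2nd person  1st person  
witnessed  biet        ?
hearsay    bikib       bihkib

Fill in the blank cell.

bihet

Attach person 1st person -h (after vowel 'i') → bih.
Attach evidentiality witnessed -ot → bihot.
mood = indicative: zero marking, form stays bihot.
Apply vowel harmony: bihot → bihet.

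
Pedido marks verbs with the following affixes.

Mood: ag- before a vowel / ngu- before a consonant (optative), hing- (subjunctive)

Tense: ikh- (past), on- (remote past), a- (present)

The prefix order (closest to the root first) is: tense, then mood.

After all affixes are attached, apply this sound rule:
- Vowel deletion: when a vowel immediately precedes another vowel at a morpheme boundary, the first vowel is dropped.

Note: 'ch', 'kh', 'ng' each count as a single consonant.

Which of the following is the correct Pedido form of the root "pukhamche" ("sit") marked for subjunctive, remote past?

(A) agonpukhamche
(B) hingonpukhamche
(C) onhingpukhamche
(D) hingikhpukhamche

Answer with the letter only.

Attach tense remote past on- → onpukhamche.
Attach mood subjunctive hing- → hingonpukhamche.
Vowel deletion: no change.
So the correct form is hingonpukhamche, option (B).
(D) hingikhpukhamche is wrong: it uses past instead of remote past for tense.
(A) agonpukhamche is wrong: it uses optative instead of subjunctive for mood.
(C) onhingpukhamche is wrong: it has the affixes in the wrong order.

B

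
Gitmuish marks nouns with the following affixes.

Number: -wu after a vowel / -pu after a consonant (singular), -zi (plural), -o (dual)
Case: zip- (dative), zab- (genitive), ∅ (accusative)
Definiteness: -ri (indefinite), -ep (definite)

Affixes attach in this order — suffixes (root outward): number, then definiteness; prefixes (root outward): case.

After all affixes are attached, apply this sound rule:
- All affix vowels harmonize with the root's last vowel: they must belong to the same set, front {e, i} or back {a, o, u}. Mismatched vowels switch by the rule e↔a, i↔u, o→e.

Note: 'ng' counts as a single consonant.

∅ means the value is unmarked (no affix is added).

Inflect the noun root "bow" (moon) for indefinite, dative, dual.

Attach number dual -o → bowo.
Attach definiteness indefinite -ri → bowori.
Attach case dative zip- → zipbowori.
Apply vowel harmony: zipbowori → zupboworu.

zupboworu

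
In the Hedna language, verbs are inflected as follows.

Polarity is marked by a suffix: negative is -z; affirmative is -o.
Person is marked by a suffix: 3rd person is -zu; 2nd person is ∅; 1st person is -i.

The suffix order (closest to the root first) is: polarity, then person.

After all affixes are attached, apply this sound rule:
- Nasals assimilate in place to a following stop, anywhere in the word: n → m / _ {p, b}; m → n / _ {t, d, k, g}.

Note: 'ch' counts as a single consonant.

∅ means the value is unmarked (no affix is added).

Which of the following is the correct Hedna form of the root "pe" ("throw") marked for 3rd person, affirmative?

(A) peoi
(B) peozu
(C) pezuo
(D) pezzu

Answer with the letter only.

Attach polarity affirmative -o → peo.
Attach person 3rd person -zu → peozu.
Nasal assimilation: no change.
So the correct form is peozu, option (B).
(A) peoi is wrong: it uses 1st person instead of 3rd person for person.
(C) pezuo is wrong: it has the affixes in the wrong order.
(D) pezzu is wrong: it uses negative instead of affirmative for polarity.

B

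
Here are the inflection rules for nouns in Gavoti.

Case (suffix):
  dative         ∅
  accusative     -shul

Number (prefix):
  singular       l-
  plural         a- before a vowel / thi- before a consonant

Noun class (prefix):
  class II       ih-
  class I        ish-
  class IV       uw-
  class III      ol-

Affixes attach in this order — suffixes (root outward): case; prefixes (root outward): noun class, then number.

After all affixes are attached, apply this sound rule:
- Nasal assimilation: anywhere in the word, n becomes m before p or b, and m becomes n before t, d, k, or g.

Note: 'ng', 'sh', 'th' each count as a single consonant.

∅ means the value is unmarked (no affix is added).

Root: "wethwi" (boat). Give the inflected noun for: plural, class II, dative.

aihwethwi

case = dative: zero marking, form stays wethwi.
Attach noun class class II ih- → ihwethwi.
Attach number plural a- (before vowel 'i') → aihwethwi.
Nasal assimilation: no change.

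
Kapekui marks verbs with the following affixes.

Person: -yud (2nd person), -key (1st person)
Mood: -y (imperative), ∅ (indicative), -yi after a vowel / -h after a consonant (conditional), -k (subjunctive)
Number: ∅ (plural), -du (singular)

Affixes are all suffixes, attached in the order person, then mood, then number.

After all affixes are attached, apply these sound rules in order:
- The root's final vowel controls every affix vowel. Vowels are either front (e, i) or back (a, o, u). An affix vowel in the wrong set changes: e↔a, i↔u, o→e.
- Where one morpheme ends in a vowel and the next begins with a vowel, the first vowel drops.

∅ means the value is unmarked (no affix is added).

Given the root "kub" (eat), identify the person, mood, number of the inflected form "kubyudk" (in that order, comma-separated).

Segment: kub-yud-k.
person: -yud → 2nd person.
mood: -k → subjunctive.
number: ∅ → plural.

2nd person, subjunctive, plural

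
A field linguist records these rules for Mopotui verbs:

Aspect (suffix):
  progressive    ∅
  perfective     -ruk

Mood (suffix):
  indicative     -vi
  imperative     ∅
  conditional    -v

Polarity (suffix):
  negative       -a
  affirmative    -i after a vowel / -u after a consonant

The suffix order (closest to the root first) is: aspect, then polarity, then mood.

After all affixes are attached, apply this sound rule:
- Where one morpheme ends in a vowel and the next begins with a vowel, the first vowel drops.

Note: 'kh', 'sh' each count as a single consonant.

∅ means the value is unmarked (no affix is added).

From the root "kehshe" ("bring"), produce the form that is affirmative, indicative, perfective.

kehsherukuvi

Attach aspect perfective -ruk → kehsheruk.
Attach polarity affirmative -u (after consonant 'k') → kehsheruku.
Attach mood indicative -vi → kehsherukuvi.
Vowel deletion: no change.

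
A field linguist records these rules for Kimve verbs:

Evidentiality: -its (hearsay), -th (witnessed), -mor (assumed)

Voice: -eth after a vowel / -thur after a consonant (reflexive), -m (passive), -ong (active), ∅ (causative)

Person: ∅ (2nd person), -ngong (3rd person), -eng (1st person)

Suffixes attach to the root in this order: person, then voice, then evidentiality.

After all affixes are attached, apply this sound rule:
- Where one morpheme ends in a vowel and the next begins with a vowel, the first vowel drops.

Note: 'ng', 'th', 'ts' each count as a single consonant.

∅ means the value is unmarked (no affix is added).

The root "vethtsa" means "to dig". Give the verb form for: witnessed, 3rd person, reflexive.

vethtsangongthurth

Attach person 3rd person -ngong → vethtsangong.
Attach voice reflexive -thur (after consonant 'ng') → vethtsangongthur.
Attach evidentiality witnessed -th → vethtsangongthurth.
Vowel deletion: no change.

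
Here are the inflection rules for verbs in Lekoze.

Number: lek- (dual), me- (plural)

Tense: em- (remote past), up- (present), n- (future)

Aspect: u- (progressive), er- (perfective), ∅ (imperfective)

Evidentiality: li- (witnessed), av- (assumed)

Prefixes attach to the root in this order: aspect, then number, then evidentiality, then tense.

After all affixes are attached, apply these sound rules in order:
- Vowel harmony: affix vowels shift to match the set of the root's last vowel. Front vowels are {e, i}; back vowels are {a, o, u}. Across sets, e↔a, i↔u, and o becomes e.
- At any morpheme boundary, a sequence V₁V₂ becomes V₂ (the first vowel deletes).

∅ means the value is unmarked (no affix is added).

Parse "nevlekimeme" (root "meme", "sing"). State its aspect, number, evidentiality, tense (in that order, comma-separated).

Segment: n-av-lek-u-meme.
aspect: u- → progressive.
number: lek- → dual.
evidentiality: av- → assumed.
tense: n- → future.

progressive, dual, assumed, future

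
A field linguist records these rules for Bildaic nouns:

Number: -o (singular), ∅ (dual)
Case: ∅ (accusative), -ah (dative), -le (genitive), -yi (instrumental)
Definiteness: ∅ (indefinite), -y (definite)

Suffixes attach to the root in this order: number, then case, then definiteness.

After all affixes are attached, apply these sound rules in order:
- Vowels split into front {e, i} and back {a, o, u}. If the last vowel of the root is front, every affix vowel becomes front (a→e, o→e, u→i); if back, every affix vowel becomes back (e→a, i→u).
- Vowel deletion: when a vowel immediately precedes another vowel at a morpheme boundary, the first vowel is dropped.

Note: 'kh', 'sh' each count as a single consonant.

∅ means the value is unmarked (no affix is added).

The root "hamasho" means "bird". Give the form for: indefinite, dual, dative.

number = dual: zero marking, form stays hamasho.
Attach case dative -ah → hamashoah.
definiteness = indefinite: zero marking, form stays hamashoah.
Vowel harmony: no change.
Apply vowel deletion: hamashoah → hamashah.

hamashah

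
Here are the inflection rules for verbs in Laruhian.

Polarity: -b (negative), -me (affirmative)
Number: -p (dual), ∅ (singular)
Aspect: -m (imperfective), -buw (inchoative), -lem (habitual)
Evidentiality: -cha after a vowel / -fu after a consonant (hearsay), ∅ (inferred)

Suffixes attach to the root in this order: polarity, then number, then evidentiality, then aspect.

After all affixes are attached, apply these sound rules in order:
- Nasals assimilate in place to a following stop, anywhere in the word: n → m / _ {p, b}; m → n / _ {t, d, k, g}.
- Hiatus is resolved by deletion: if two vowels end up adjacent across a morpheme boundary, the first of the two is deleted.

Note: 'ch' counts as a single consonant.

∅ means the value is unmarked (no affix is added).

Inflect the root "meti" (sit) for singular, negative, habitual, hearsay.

Attach polarity negative -b → metib.
number = singular: zero marking, form stays metib.
Attach evidentiality hearsay -fu (after consonant 'b') → metibfu.
Attach aspect habitual -lem → metibfulem.
Nasal assimilation: no change.
Vowel deletion: no change.

metibfulem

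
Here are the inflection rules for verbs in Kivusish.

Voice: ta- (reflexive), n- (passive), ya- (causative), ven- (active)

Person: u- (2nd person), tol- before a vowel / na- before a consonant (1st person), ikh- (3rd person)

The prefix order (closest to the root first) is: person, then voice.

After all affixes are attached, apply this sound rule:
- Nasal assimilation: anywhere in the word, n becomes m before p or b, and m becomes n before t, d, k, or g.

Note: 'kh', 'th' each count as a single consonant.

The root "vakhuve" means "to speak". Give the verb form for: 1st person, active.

Attach person 1st person na- (before consonant 'v') → navakhuve.
Attach voice active ven- → vennavakhuve.
Nasal assimilation: no change.

vennavakhuve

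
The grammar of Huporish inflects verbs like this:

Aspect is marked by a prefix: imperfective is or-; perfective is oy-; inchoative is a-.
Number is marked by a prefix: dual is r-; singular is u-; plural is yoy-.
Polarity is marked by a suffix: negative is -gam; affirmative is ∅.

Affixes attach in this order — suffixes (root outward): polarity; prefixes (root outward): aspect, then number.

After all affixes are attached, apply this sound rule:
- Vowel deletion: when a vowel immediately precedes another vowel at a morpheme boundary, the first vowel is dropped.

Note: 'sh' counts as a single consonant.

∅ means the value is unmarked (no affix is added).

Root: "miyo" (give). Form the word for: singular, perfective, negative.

Attach aspect perfective oy- → oymiyo.
Attach number singular u- → uoymiyo.
Attach polarity negative -gam → uoymiyogam.
Apply vowel deletion: uoymiyogam → oymiyogam.

oymiyogam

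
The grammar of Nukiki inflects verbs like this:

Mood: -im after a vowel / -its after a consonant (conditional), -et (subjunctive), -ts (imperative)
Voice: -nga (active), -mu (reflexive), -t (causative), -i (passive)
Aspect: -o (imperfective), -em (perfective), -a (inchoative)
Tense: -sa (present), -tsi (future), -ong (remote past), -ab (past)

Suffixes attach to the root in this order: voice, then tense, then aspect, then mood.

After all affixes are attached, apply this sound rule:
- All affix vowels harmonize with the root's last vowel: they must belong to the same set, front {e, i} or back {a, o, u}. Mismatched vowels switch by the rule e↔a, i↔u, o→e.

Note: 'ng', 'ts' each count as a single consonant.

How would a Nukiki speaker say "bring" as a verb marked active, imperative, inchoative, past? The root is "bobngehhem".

bobngehhemngeebets

Attach voice active -nga → bobngehhemnga.
Attach tense past -ab → bobngehhemngaab.
Attach aspect inchoative -a → bobngehhemngaaba.
Attach mood imperative -ts → bobngehhemngaabats.
Apply vowel harmony: bobngehhemngaabats → bobngehhemngeebets.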